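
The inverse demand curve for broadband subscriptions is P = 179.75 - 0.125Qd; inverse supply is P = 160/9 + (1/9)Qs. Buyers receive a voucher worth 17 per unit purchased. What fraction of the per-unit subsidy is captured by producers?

Producer share = 8/17

Pre-subsidy: 179.75 - 0.125Q = 160/9 + (1/9)Q gives Q* = 686 and P* = 94.
With the rebate, buyers effectively pay Pb = Ps − 17, where Ps is the price sellers receive.
On the curves, Pb = 179.75 - 0.125Q and Ps = 160/9 + (1/9)Q; the wedge Ps − Pb = 17 gives 160/9 + (1/9)Q − (179.75 - 0.125Q) = 17, so Q' = 758.
Then Pb = 179.75 − 0.125·758 = 85 and Ps = 160/9 + (1/9)·758 = 102.
Buyers' price falls by P* − Pb = 94 − 85 = 9; sellers' price rises by Ps − P* = 102 − 94 = 8.
So producers capture 8/17 = 8/17 of each unit of subsidy.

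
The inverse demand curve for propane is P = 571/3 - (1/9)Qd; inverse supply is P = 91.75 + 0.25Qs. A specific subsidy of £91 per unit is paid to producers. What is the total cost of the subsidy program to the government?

Pre-subsidy: 571/3 - (1/9)Q = 91.75 + 0.25Q gives Q* = 273 and P* = 160.
With the subsidy, sellers receive Ps = Pb + 91 for each unit, where Pb is the price buyers pay.
On the curves, Pb = 571/3 - (1/9)Q and Ps = 91.75 + 0.25Q; the wedge Ps − Pb = 91 gives 91.75 + 0.25Q − (571/3 - (1/9)Q) = 91, so Q' = 525.
Then Pb = 571/3 − (1/9)·525 = 132 and Ps = 91.75 + 0.25·525 = 223.
Government outlay = subsidy × quantity = 91 × 525 = 47775.

Government cost = £47775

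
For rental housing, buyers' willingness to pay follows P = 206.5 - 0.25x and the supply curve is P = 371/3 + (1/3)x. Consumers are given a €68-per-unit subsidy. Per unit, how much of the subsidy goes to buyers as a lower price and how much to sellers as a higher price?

Buyers gain 204/7 per unit; sellers gain 272/7 per unit

Pre-subsidy: 206.5 - 0.25x = 371/3 + (1/3)x gives x* = 142 and P* = 171.
With the rebate, buyers effectively pay Pb = Ps − 68, where Ps is the price sellers receive.
On the curves, Pb = 206.5 - 0.25x and Ps = 371/3 + (1/3)x; the wedge Ps − Pb = 68 gives 371/3 + (1/3)x − (206.5 - 0.25x) = 68, so x' = 1810/7.
Then Pb = 206.5 − 0.25·(1810/7) = 993/7 and Ps = 371/3 + (1/3)·(1810/7) = 1469/7.
Buyers' price falls by P* − Pb = 171 − 993/7 = 204/7; sellers' price rises by Ps − P* = 1469/7 − 171 = 272/7.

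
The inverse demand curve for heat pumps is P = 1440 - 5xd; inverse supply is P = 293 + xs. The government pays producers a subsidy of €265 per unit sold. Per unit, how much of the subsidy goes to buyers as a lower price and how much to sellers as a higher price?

Buyers gain 1325/6 per unit; sellers gain 265/6 per unit

Pre-subsidy: 1440 - 5x = 293 + x gives x* = 1147/6 and P* = 2905/6.
With the subsidy, sellers receive Ps = Pb + 265 for each unit, where Pb is the price buyers pay.
On the curves, Pb = 1440 - 5x and Ps = 293 + x; the wedge Ps − Pb = 265 gives 293 + x − (1440 - 5x) = 265, so x' = 706/3.
Then Pb = 1440 − 5·(706/3) = 790/3 and Ps = 293 + 1·(706/3) = 1585/3.
Buyers' price falls by P* − Pb = 2905/6 − 790/3 = 1325/6; sellers' price rises by Ps − P* = 1585/3 − 2905/6 = 265/6.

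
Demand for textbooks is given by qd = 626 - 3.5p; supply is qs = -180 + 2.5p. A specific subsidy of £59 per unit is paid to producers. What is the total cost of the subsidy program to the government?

Government cost = £14270.625

Pre-subsidy: 626 - 3.5p = -180 + 2.5p gives p* = 403/3, q* = 935/6.
With the subsidy, sellers receive ps = pb + 59 for each unit, where pb is the price buyers pay.
Supply in terms of pb becomes qs = -180 + 2.5(pb + 59) = -32.5 + 2.5pb. Setting this equal to demand: 626 - 3.5pb = -32.5 + 2.5pb, so pb = 109.75.
Sellers receive ps = 109.75 + 59 = 168.75; q' = 626 − 3.5·109.75 = 241.875.
Government outlay = subsidy × quantity = 59 × 241.875 = 14270.625.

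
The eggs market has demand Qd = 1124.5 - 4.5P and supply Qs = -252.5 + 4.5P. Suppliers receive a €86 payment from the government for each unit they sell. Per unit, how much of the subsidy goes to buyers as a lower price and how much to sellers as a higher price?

Buyers gain €43 per unit; sellers gain €43 per unit

Pre-subsidy: 1124.5 - 4.5P = -252.5 + 4.5P gives P* = 153, Q* = 436.
With the subsidy, sellers receive Ps = Pb + 86 for each unit, where Pb is the price buyers pay.
Supply in terms of Pb becomes Qs = -252.5 + 4.5(Pb + 86) = 134.5 + 4.5Pb. Setting this equal to demand: 1124.5 - 4.5Pb = 134.5 + 4.5Pb, so Pb = 110.
Sellers receive Ps = 110 + 86 = 196; Q' = 1124.5 − 4.5·110 = 629.5.
Buyers' price falls by P* − Pb = 153 − 110 = 43; sellers' price rises by Ps − P* = 196 − 153 = 43.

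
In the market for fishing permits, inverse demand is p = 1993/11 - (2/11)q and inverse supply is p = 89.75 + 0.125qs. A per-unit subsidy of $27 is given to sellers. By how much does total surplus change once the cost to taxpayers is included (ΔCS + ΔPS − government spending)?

Net change in total surplus = -$1188

Pre-subsidy: 1993/11 - (2/11)q = 89.75 + 0.125q gives q* = 298 and p* = 127.
With the subsidy, sellers receive ps = pb + 27 for each unit, where pb is the price buyers pay.
On the curves, pb = 1993/11 - (2/11)q and ps = 89.75 + 0.125q; the wedge ps − pb = 27 gives 89.75 + 0.125q − (1993/11 - (2/11)q) = 27, so q' = 386.
Then pb = 1993/11 − (2/11)·386 = 111 and ps = 89.75 + 0.125·386 = 138.
ΔCS = ½(298 + 386)(127 − 111) = 5472; ΔPS = ½(298 + 386)(138 − 127) = 3762.
Government spending = 27 × 386 = 10422.
Net change = 5472 + 3762 − 10422 = -1188. The loss equals the DWL triangle ½·27·88.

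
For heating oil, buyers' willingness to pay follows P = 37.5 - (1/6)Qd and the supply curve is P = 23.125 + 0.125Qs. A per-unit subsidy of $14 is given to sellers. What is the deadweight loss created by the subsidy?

Pre-subsidy: 37.5 - (1/6)Q = 23.125 + 0.125Q gives Q* = 345/7 and P* = 205/7.
With the subsidy, sellers receive Ps = Pb + 14 for each unit, where Pb is the price buyers pay.
On the curves, Pb = 37.5 - (1/6)Q and Ps = 23.125 + 0.125Q; the wedge Ps − Pb = 14 gives 23.125 + 0.125Q − (37.5 - (1/6)Q) = 14, so Q' = 681/7.
Then Pb = 37.5 − (1/6)·(681/7) = 149/7 and Ps = 23.125 + 0.125·(681/7) = 247/7.
The subsidy expands output by 681/7 − 345/7 = 48 past the efficient level; on those units the gap between marginal cost and willingness to pay runs from 0 up to 14.
DWL = ½ × 14 × 48 = 336.

Deadweight loss = $336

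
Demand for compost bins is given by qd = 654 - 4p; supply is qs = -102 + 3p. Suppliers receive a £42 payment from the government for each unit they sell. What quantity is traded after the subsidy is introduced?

Pre-subsidy: 654 - 4p = -102 + 3p gives p* = 108, q* = 222.
With the subsidy, sellers receive ps = pb + 42 for each unit, where pb is the price buyers pay.
Supply in terms of pb becomes qs = -102 + 3(pb + 42) = 24 + 3pb. Setting this equal to demand: 654 - 4pb = 24 + 3pb, so pb = 90.
Sellers receive ps = 90 + 42 = 132; q' = 654 − 4·90 = 294.

q' = 294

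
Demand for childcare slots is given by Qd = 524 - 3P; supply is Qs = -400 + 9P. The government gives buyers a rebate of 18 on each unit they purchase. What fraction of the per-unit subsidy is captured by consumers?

Consumer share = 0.75

Pre-subsidy: 524 - 3P = -400 + 9P gives P* = 77, Q* = 293.
With the rebate, buyers effectively pay Pb = Ps − 18, where Ps is the price sellers receive.
Demand in terms of Ps becomes Qd = 524 − 3(Ps − 18) = 578 - 3Ps. Setting this equal to supply: 578 - 3Ps = -400 + 9Ps, so Ps = 81.5.
Buyers pay Pb = 81.5 − 18 = 63.5; Q' = -400 + 9·81.5 = 333.5.
Buyers' price falls by P* − Pb = 77 − 63.5 = 13.5; sellers' price rises by Ps − P* = 81.5 − 77 = 4.5.
So consumers capture 13.5/18 = 0.75 of each unit of subsidy.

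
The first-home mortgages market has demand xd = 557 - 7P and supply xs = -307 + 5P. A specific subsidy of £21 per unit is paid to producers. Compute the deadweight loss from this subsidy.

Deadweight loss = £643.125

Pre-subsidy: 557 - 7P = -307 + 5P gives P* = 72, x* = 53.
With the subsidy, sellers receive Ps = Pb + 21 for each unit, where Pb is the price buyers pay.
Supply in terms of Pb becomes xs = -307 + 5(Pb + 21) = -202 + 5Pb. Setting this equal to demand: 557 - 7Pb = -202 + 5Pb, so Pb = 63.25.
Sellers receive Ps = 63.25 + 21 = 84.25; x' = 557 − 7·63.25 = 114.25.
The subsidy expands output by 114.25 − 53 = 61.25 past the efficient level; on those units the gap between marginal cost and willingness to pay runs from 0 up to 21.
DWL = ½ × 21 × 61.25 = 643.125.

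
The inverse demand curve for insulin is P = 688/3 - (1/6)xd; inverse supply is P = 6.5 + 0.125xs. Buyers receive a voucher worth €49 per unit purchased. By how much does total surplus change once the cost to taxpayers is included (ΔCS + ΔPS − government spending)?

Net change in total surplus = -€4116

Pre-subsidy: 688/3 - (1/6)x = 6.5 + 0.125x gives x* = 764 and P* = 102.
With the rebate, buyers effectively pay Pb = Ps − 49, where Ps is the price sellers receive.
On the curves, Pb = 688/3 - (1/6)x and Ps = 6.5 + 0.125x; the wedge Ps − Pb = 49 gives 6.5 + 0.125x − (688/3 - (1/6)x) = 49, so x' = 932.
Then Pb = 688/3 − (1/6)·932 = 74 and Ps = 6.5 + 0.125·932 = 123.
ΔCS = ½(764 + 932)(102 − 74) = 23744; ΔPS = ½(764 + 932)(123 − 102) = 17808.
Government spending = 49 × 932 = 45668.
Net change = 23744 + 17808 − 45668 = -4116. The loss equals the DWL triangle ½·49·168.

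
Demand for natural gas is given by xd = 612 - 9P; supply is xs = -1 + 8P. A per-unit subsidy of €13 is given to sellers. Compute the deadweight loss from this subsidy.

Deadweight loss = 6084/17

Pre-subsidy: 612 - 9P = -1 + 8P gives P* = 613/17, x* = 4887/17.
With the subsidy, sellers receive Ps = Pb + 13 for each unit, where Pb is the price buyers pay.
Supply in terms of Pb becomes xs = -1 + 8(Pb + 13) = 103 + 8Pb. Setting this equal to demand: 612 - 9Pb = 103 + 8Pb, so Pb = 509/17.
Sellers receive Ps = 509/17 + 13 = 730/17; x' = 612 − 9·(509/17) = 5823/17.
The subsidy expands output by 5823/17 − 4887/17 = 936/17 past the efficient level; on those units the gap between marginal cost and willingness to pay runs from 0 up to 13.
DWL = ½ × 13 × 936/17 = 6084/17.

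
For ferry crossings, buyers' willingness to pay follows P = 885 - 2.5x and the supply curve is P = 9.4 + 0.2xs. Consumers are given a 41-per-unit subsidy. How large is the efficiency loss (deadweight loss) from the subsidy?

Pre-subsidy: 885 - 2.5x = 9.4 + 0.2x gives x* = 8756/27 and P* = 2005/27.
With the rebate, buyers effectively pay Pb = Ps − 41, where Ps is the price sellers receive.
On the curves, Pb = 885 - 2.5x and Ps = 9.4 + 0.2x; the wedge Ps − Pb = 41 gives 9.4 + 0.2x − (885 - 2.5x) = 41, so x' = 9166/27.
Then Pb = 885 − 2.5·(9166/27) = 980/27 and Ps = 9.4 + 0.2·(9166/27) = 2087/27.
The subsidy expands output by 9166/27 − 8756/27 = 410/27 past the efficient level; on those units the gap between marginal cost and willingness to pay runs from 0 up to 41.
DWL = ½ × 41 × 410/27 = 8405/27.

Deadweight loss = 8405/27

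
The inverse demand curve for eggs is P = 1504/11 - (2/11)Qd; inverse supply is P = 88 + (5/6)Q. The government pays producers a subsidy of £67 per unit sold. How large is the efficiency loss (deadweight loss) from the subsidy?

Pre-subsidy: 1504/11 - (2/11)Q = 88 + (5/6)Q gives Q* = 48 and P* = 128.
With the subsidy, sellers receive Ps = Pb + 67 for each unit, where Pb is the price buyers pay.
On the curves, Pb = 1504/11 - (2/11)Q and Ps = 88 + (5/6)Q; the wedge Ps − Pb = 67 gives 88 + (5/6)Q − (1504/11 - (2/11)Q) = 67, so Q' = 114.
Then Pb = 1504/11 − (2/11)·114 = 116 and Ps = 88 + (5/6)·114 = 183.
The subsidy expands output by 114 − 48 = 66 past the efficient level; on those units the gap between marginal cost and willingness to pay runs from 0 up to 67.
DWL = ½ × 67 × 66 = 2211.

Deadweight loss = £2211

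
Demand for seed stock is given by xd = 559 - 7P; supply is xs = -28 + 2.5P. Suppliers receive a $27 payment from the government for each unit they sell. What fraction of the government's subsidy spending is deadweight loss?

Pre-subsidy: 559 - 7P = -28 + 2.5P gives P* = 1174/19, x* = 2403/19.
With the subsidy, sellers receive Ps = Pb + 27 for each unit, where Pb is the price buyers pay.
Supply in terms of Pb becomes xs = -28 + 2.5(Pb + 27) = 39.5 + 2.5Pb. Setting this equal to demand: 559 - 7Pb = 39.5 + 2.5Pb, so Pb = 1039/19.
Sellers receive Ps = 1039/19 + 27 = 1552/19; x' = 559 − 7·(1039/19) = 3348/19.
ΔCS = ½(2403/19 + 3348/19)(1174/19 − 1039/19) = 776385/722; ΔPS = ½(2403/19 + 3348/19)(1552/19 − 1174/19) = 1086939/361.
Government spending = 27 × 3348/19 = 90396/19.
DWL = ½ × 27 × (3348/19 − 2403/19) = 25515/38; fraction = (25515/38) / (90396/19) = 35/248.

DWL / government spending = 35/248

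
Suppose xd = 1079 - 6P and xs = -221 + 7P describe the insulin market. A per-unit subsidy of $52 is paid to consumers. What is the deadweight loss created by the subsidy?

Pre-subsidy: 1079 - 6P = -221 + 7P gives P* = 100, x* = 479.
With the rebate, buyers effectively pay Pb = Ps − 52, where Ps is the price sellers receive.
Demand in terms of Ps becomes xd = 1079 − 6(Ps − 52) = 1391 - 6Ps. Setting this equal to supply: 1391 - 6Ps = -221 + 7Ps, so Ps = 124.
Buyers pay Pb = 124 − 52 = 72; x' = -221 + 7·124 = 647.
The subsidy expands output by 647 − 479 = 168 past the efficient level; on those units the gap between marginal cost and willingness to pay runs from 0 up to 52.
DWL = ½ × 52 × 168 = 4368.

Deadweight loss = $4368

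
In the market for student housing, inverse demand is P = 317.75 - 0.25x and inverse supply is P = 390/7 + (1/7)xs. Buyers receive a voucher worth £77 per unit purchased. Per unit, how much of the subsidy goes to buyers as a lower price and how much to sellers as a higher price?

Pre-subsidy: 317.75 - 0.25x = 390/7 + (1/7)x gives x* = 667 and P* = 151.
With the rebate, buyers effectively pay Pb = Ps − 77, where Ps is the price sellers receive.
On the curves, Pb = 317.75 - 0.25x and Ps = 390/7 + (1/7)x; the wedge Ps − Pb = 77 gives 390/7 + (1/7)x − (317.75 - 0.25x) = 77, so x' = 863.
Then Pb = 317.75 − 0.25·863 = 102 and Ps = 390/7 + (1/7)·863 = 179.
Buyers' price falls by P* − Pb = 151 − 102 = 49; sellers' price rises by Ps − P* = 179 − 151 = 28.

Buyers gain £49 per unit; sellers gain £28 per unit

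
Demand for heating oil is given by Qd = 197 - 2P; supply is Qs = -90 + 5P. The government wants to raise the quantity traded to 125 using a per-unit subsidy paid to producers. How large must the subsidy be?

At Q = 125, invert demand for the buyer price: Pb = (197 − 125)/2 = 36; invert supply for the seller price: Ps = (125 − (-90))/5 = 43.
The subsidy must fill the gap: s = Ps − Pb = 43 − 36 = 7.

Required subsidy s = 7 per unit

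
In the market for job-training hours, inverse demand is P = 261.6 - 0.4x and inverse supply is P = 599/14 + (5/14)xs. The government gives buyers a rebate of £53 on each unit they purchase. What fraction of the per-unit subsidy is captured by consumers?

Pre-subsidy: 261.6 - 0.4x = 599/14 + (5/14)x gives x* = 289 and P* = 146.
With the rebate, buyers effectively pay Pb = Ps − 53, where Ps is the price sellers receive.
On the curves, Pb = 261.6 - 0.4x and Ps = 599/14 + (5/14)x; the wedge Ps − Pb = 53 gives 599/14 + (5/14)x − (261.6 - 0.4x) = 53, so x' = 359.
Then Pb = 261.6 − 0.4·359 = 118 and Ps = 599/14 + (5/14)·359 = 171.
Buyers' price falls by P* − Pb = 146 − 118 = 28; sellers' price rises by Ps − P* = 171 − 146 = 25.
So consumers capture 28/53 = 28/53 of each unit of subsidy.

Consumer share = 28/53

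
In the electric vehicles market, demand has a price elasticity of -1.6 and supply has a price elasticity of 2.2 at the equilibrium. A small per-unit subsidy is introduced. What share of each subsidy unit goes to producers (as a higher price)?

For a small subsidy around the equilibrium, the benefit split depends on the relative slopes, which at a point are proportional to the elasticities.
Buyer share = εs/(εs + |εd|) = 2.2/(2.2 + 1.6) = 11/19; seller share = |εd|/(εs + |εd|) = 8/19.
So producers capture 8/19 of the subsidy.

Producer share = 8/19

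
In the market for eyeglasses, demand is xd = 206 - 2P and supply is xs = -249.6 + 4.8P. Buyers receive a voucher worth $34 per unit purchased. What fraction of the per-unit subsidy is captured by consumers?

Consumer share = 12/17

Pre-subsidy: 206 - 2P = -249.6 + 4.8P gives P* = 67, x* = 72.
With the rebate, buyers effectively pay Pb = Ps − 34, where Ps is the price sellers receive.
Demand in terms of Ps becomes xd = 206 − 2(Ps − 34) = 274 - 2Ps. Setting this equal to supply: 274 - 2Ps = -249.6 + 4.8Ps, so Ps = 77.
Buyers pay Pb = 77 − 34 = 43; x' = -249.6 + 4.8·77 = 120.
Buyers' price falls by P* − Pb = 67 − 43 = 24; sellers' price rises by Ps − P* = 77 − 67 = 10.
So consumers capture 24/34 = 12/17 of each unit of subsidy.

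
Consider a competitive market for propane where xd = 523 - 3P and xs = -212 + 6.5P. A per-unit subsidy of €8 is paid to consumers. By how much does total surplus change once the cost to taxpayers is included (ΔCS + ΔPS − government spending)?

Net change in total surplus = -1248/19

Pre-subsidy: 523 - 3P = -212 + 6.5P gives P* = 1470/19, x* = 5527/19.
With the rebate, buyers effectively pay Pb = Ps − 8, where Ps is the price sellers receive.
Demand in terms of Ps becomes xd = 523 − 3(Ps − 8) = 547 - 3Ps. Setting this equal to supply: 547 - 3Ps = -212 + 6.5Ps, so Ps = 1518/19.
Buyers pay Pb = 1518/19 − 8 = 1366/19; x' = -212 + 6.5·(1518/19) = 5839/19.
ΔCS = ½(5527/19 + 5839/19)(1470/19 − 1366/19) = 591032/361; ΔPS = ½(5527/19 + 5839/19)(1518/19 − 1470/19) = 272784/361.
Government spending = 8 × 5839/19 = 46712/19.
Net change = 591032/361 + 272784/361 − 46712/19 = -1248/19. The loss equals the DWL triangle ½·8·312/19.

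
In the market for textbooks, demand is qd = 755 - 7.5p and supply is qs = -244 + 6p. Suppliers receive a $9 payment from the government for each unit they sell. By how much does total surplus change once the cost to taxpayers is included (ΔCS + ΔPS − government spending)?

Net change in total surplus = -$135

Pre-subsidy: 755 - 7.5p = -244 + 6p gives p* = 74, q* = 200.
With the subsidy, sellers receive ps = pb + 9 for each unit, where pb is the price buyers pay.
Supply in terms of pb becomes qs = -244 + 6(pb + 9) = -190 + 6pb. Setting this equal to demand: 755 - 7.5pb = -190 + 6pb, so pb = 70.
Sellers receive ps = 70 + 9 = 79; q' = 755 − 7.5·70 = 230.
ΔCS = ½(200 + 230)(74 − 70) = 860; ΔPS = ½(200 + 230)(79 − 74) = 1075.
Government spending = 9 × 230 = 2070.
Net change = 860 + 1075 − 2070 = -135. The loss equals the DWL triangle ½·9·30.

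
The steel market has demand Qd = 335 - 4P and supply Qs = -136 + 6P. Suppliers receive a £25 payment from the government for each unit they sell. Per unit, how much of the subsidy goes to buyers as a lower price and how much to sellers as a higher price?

Pre-subsidy: 335 - 4P = -136 + 6P gives P* = 47.1, Q* = 146.6.
With the subsidy, sellers receive Ps = Pb + 25 for each unit, where Pb is the price buyers pay.
Supply in terms of Pb becomes Qs = -136 + 6(Pb + 25) = 14 + 6Pb. Setting this equal to demand: 335 - 4Pb = 14 + 6Pb, so Pb = 32.1.
Sellers receive Ps = 32.1 + 25 = 57.1; Q' = 335 − 4·32.1 = 206.6.
Buyers' price falls by P* − Pb = 47.1 − 32.1 = 15; sellers' price rises by Ps − P* = 57.1 − 47.1 = 10.

Buyers gain £15 per unit; sellers gain £10 per unit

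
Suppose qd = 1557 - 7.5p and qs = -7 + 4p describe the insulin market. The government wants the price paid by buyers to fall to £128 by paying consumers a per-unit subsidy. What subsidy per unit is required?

At a buyer price of 128, quantity demanded is 1557 − 7.5·128 = 597.
Sellers supply 597 only when they receive ps with -7 + 4·ps = 597, i.e. ps = 151.
s = ps − pb = 151 − 128 = 23.

Required subsidy s = £23 per unit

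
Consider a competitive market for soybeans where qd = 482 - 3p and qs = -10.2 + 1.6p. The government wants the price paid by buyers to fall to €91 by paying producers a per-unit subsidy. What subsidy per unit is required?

Required subsidy s = €46 per unit

At a buyer price of 91, quantity demanded is 482 − 3·91 = 209.
Sellers supply 209 only when they receive ps with -10.2 + 1.6·ps = 209, i.e. ps = 137.
s = ps − pb = 137 − 91 = 46.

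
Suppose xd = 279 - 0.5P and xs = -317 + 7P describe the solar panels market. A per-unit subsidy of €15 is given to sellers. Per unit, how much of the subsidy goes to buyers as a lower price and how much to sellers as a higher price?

Buyers gain €14 per unit; sellers gain €1 per unit

Pre-subsidy: 279 - 0.5P = -317 + 7P gives P* = 1192/15, x* = 3589/15.
With the subsidy, sellers receive Ps = Pb + 15 for each unit, where Pb is the price buyers pay.
Supply in terms of Pb becomes xs = -317 + 7(Pb + 15) = -212 + 7Pb. Setting this equal to demand: 279 - 0.5Pb = -212 + 7Pb, so Pb = 982/15.
Sellers receive Ps = 982/15 + 15 = 1207/15; x' = 279 − 0.5·(982/15) = 3694/15.
Buyers' price falls by P* − Pb = 1192/15 − 982/15 = 14; sellers' price rises by Ps − P* = 1207/15 − 1192/15 = 1.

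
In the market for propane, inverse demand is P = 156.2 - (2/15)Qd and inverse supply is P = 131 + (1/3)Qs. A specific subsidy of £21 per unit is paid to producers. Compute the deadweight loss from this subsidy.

Pre-subsidy: 156.2 - (2/15)Q = 131 + (1/3)Q gives Q* = 54 and P* = 149.
With the subsidy, sellers receive Ps = Pb + 21 for each unit, where Pb is the price buyers pay.
On the curves, Pb = 156.2 - (2/15)Q and Ps = 131 + (1/3)Q; the wedge Ps − Pb = 21 gives 131 + (1/3)Q − (156.2 - (2/15)Q) = 21, so Q' = 99.
Then Pb = 156.2 − (2/15)·99 = 143 and Ps = 131 + (1/3)·99 = 164.
The subsidy expands output by 99 − 54 = 45 past the efficient level; on those units the gap between marginal cost and willingness to pay runs from 0 up to 21.
DWL = ½ × 21 × 45 = 472.5.

Deadweight loss = £472.5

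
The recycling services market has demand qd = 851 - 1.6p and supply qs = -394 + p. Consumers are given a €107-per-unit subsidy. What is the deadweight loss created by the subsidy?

Deadweight loss = 45796/13

Pre-subsidy: 851 - 1.6p = -394 + p gives p* = 6225/13, q* = 1103/13.
With the rebate, buyers effectively pay pb = ps − 107, where ps is the price sellers receive.
Demand in terms of ps becomes qd = 851 − 1.6(ps − 107) = 1022.2 - 1.6ps. Setting this equal to supply: 1022.2 - 1.6ps = -394 + ps, so ps = 7081/13.
Buyers pay pb = 7081/13 − 107 = 5690/13; q' = -394 + 1·(7081/13) = 1959/13.
The subsidy expands output by 1959/13 − 1103/13 = 856/13 past the efficient level; on those units the gap between marginal cost and willingness to pay runs from 0 up to 107.
DWL = ½ × 107 × 856/13 = 45796/13.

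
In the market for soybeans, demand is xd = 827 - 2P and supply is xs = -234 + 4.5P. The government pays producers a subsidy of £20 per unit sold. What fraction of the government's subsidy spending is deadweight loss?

Pre-subsidy: 827 - 2P = -234 + 4.5P gives P* = 2122/13, x* = 6507/13.
With the subsidy, sellers receive Ps = Pb + 20 for each unit, where Pb is the price buyers pay.
Supply in terms of Pb becomes xs = -234 + 4.5(Pb + 20) = -144 + 4.5Pb. Setting this equal to demand: 827 - 2Pb = -144 + 4.5Pb, so Pb = 1942/13.
Sellers receive Ps = 1942/13 + 20 = 2202/13; x' = 827 − 2·(1942/13) = 6867/13.
ΔCS = ½(6507/13 + 6867/13)(2122/13 − 1942/13) = 1203660/169; ΔPS = ½(6507/13 + 6867/13)(2202/13 − 2122/13) = 534960/169.
Government spending = 20 × 6867/13 = 137340/13.
DWL = ½ × 20 × (6867/13 − 6507/13) = 3600/13; fraction = (3600/13) / (137340/13) = 20/763.

DWL / government spending = 20/763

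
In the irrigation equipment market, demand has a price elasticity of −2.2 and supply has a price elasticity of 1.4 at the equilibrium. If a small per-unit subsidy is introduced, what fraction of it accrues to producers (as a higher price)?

For a small subsidy around the equilibrium, the benefit split depends on the relative slopes, which at a point are proportional to the elasticities.
Buyer share = εs/(εs + |εd|) = 1.4/(1.4 + 2.2) = 7/18; seller share = |εd|/(εs + |εd|) = 11/18.
So producers capture 11/18 of the subsidy.

Producer share = 11/18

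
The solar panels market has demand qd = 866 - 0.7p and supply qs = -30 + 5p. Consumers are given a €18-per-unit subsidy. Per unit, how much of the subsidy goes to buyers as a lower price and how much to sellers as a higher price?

Pre-subsidy: 866 - 0.7p = -30 + 5p gives p* = 8960/57, q* = 43090/57.
With the rebate, buyers effectively pay pb = ps − 18, where ps is the price sellers receive.
Demand in terms of ps becomes qd = 866 − 0.7(ps − 18) = 878.6 - 0.7ps. Setting this equal to supply: 878.6 - 0.7ps = -30 + 5ps, so ps = 9086/57.
Buyers pay pb = 9086/57 − 18 = 8060/57; q' = -30 + 5·(9086/57) = 43720/57.
Buyers' price falls by p* − pb = 8960/57 − 8060/57 = 300/19; sellers' price rises by ps − p* = 9086/57 − 8960/57 = 42/19.

Buyers gain 300/19 per unit; sellers gain 42/19 per unit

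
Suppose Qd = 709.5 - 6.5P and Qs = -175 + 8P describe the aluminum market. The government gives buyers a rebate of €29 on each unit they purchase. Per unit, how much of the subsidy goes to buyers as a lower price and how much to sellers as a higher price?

Buyers gain €16 per unit; sellers gain €13 per unit

Pre-subsidy: 709.5 - 6.5P = -175 + 8P gives P* = 61, Q* = 313.
With the rebate, buyers effectively pay Pb = Ps − 29, where Ps is the price sellers receive.
Demand in terms of Ps becomes Qd = 709.5 − 6.5(Ps − 29) = 898 - 6.5Ps. Setting this equal to supply: 898 - 6.5Ps = -175 + 8Ps, so Ps = 74.
Buyers pay Pb = 74 − 29 = 45; Q' = -175 + 8·74 = 417.
Buyers' price falls by P* − Pb = 61 − 45 = 16; sellers' price rises by Ps − P* = 74 − 61 = 13.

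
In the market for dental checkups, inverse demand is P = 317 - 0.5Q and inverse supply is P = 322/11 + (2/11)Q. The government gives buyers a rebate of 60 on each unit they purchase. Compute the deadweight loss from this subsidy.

Pre-subsidy: 317 - 0.5Q = 322/11 + (2/11)Q gives Q* = 422 and P* = 106.
With the rebate, buyers effectively pay Pb = Ps − 60, where Ps is the price sellers receive.
On the curves, Pb = 317 - 0.5Q and Ps = 322/11 + (2/11)Q; the wedge Ps − Pb = 60 gives 322/11 + (2/11)Q − (317 - 0.5Q) = 60, so Q' = 510.
Then Pb = 317 − 0.5·510 = 62 and Ps = 322/11 + (2/11)·510 = 122.
The subsidy expands output by 510 − 422 = 88 past the efficient level; on those units the gap between marginal cost and willingness to pay runs from 0 up to 60.
DWL = ½ × 60 × 88 = 2640.

Deadweight loss = 2640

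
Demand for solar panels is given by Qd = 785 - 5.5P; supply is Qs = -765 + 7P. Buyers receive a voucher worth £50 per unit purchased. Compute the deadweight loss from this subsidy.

Pre-subsidy: 785 - 5.5P = -765 + 7P gives P* = 124, Q* = 103.
With the rebate, buyers effectively pay Pb = Ps − 50, where Ps is the price sellers receive.
Demand in terms of Ps becomes Qd = 785 − 5.5(Ps − 50) = 1060 - 5.5Ps. Setting this equal to supply: 1060 - 5.5Ps = -765 + 7Ps, so Ps = 146.
Buyers pay Pb = 146 − 50 = 96; Q' = -765 + 7·146 = 257.
The subsidy expands output by 257 − 103 = 154 past the efficient level; on those units the gap between marginal cost and willingness to pay runs from 0 up to 50.
DWL = ½ × 50 × 154 = 3850.

Deadweight loss = £3850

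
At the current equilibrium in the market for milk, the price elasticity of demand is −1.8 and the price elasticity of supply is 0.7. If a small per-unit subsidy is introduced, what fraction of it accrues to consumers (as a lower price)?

Consumer share = 0.28

For a small subsidy around the equilibrium, the benefit split depends on the relative slopes, which at a point are proportional to the elasticities.
Buyer share = εs/(εs + |εd|) = 0.7/(0.7 + 1.8) = 0.28; seller share = |εd|/(εs + |εd|) = 0.72.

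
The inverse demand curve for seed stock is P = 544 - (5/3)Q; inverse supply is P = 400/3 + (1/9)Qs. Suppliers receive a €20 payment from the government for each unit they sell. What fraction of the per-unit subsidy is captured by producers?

Producer share = 0.0625

Pre-subsidy: 544 - (5/3)Q = 400/3 + (1/9)Q gives Q* = 231 and P* = 159.
With the subsidy, sellers receive Ps = Pb + 20 for each unit, where Pb is the price buyers pay.
On the curves, Pb = 544 - (5/3)Q and Ps = 400/3 + (1/9)Q; the wedge Ps − Pb = 20 gives 400/3 + (1/9)Q − (544 - (5/3)Q) = 20, so Q' = 242.25.
Then Pb = 544 − (5/3)·242.25 = 140.25 and Ps = 400/3 + (1/9)·242.25 = 160.25.
Buyers' price falls by P* − Pb = 159 − 140.25 = 18.75; sellers' price rises by Ps − P* = 160.25 − 159 = 1.25.
So producers capture 1.25/20 = 0.0625 of each unit of subsidy.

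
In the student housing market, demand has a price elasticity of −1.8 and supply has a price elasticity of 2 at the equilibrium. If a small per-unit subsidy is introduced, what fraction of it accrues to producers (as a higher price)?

For a small subsidy around the equilibrium, the benefit split depends on the relative slopes, which at a point are proportional to the elasticities.
Buyer share = εs/(εs + |εd|) = 2/(2 + 1.8) = 10/19; seller share = |εd|/(εs + |εd|) = 9/19.
So producers capture 9/19 of the subsidy.

Producer share = 9/19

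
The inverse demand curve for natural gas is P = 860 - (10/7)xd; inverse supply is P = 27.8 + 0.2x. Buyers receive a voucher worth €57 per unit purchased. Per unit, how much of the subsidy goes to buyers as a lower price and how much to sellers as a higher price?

Pre-subsidy: 860 - (10/7)x = 27.8 + 0.2x gives x* = 511 and P* = 130.
With the rebate, buyers effectively pay Pb = Ps − 57, where Ps is the price sellers receive.
On the curves, Pb = 860 - (10/7)x and Ps = 27.8 + 0.2x; the wedge Ps − Pb = 57 gives 27.8 + 0.2x − (860 - (10/7)x) = 57, so x' = 546.
Then Pb = 860 − (10/7)·546 = 80 and Ps = 27.8 + 0.2·546 = 137.
Buyers' price falls by P* − Pb = 130 − 80 = 50; sellers' price rises by Ps − P* = 137 − 130 = 7.

Buyers gain €50 per unit; sellers gain €7 per unit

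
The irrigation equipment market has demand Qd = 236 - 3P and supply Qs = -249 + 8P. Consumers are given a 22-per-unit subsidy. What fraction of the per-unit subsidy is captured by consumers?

Consumer share = 8/11

Pre-subsidy: 236 - 3P = -249 + 8P gives P* = 485/11, Q* = 1141/11.
With the rebate, buyers effectively pay Pb = Ps − 22, where Ps is the price sellers receive.
Demand in terms of Ps becomes Qd = 236 − 3(Ps − 22) = 302 - 3Ps. Setting this equal to supply: 302 - 3Ps = -249 + 8Ps, so Ps = 551/11.
Buyers pay Pb = 551/11 − 22 = 309/11; Q' = -249 + 8·(551/11) = 1669/11.
Buyers' price falls by P* − Pb = 485/11 − 309/11 = 16; sellers' price rises by Ps − P* = 551/11 − 485/11 = 6.
So consumers capture 16/22 = 8/11 of each unit of subsidy.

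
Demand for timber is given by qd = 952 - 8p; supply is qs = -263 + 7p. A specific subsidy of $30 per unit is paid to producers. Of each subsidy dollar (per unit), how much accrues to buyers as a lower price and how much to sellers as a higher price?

Buyers gain $14 per unit; sellers gain $16 per unit

Pre-subsidy: 952 - 8p = -263 + 7p gives p* = 81, q* = 304.
With the subsidy, sellers receive ps = pb + 30 for each unit, where pb is the price buyers pay.
Supply in terms of pb becomes qs = -263 + 7(pb + 30) = -53 + 7pb. Setting this equal to demand: 952 - 8pb = -53 + 7pb, so pb = 67.
Sellers receive ps = 67 + 30 = 97; q' = 952 − 8·67 = 416.
Buyers' price falls by p* − pb = 81 − 67 = 14; sellers' price rises by ps − p* = 97 − 81 = 16.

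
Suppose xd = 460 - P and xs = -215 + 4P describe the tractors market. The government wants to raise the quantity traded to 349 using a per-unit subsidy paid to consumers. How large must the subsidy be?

At x = 349, invert demand for the buyer price: Pb = (460 − 349)/1 = 111; invert supply for the seller price: Ps = (349 − (-215))/4 = 141.
The subsidy must fill the gap: s = Ps − Pb = 141 − 111 = 30.

Required subsidy s = 30 per unit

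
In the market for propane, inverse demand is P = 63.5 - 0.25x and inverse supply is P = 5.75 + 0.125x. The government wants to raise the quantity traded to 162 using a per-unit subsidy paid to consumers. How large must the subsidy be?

At x = 162, from the demand curve buyers pay Pb = 63.5 − 0.25·162 = 23; from the supply curve sellers need Ps = 5.75 + 0.125·162 = 26.
The subsidy must fill the gap: s = Ps − Pb = 26 − 23 = 3.

Required subsidy s = 3 per unit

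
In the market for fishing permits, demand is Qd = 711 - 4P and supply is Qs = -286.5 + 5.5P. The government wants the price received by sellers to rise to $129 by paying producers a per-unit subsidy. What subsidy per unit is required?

At a seller price of 129, quantity supplied is -286.5 + 5.5·129 = 423.
Buyers absorb 423 only when they pay Pb with 711 − 4·Pb = 423, i.e. Pb = 72.
s = Ps − Pb = 129 − 72 = 57.

Required subsidy s = $57 per unit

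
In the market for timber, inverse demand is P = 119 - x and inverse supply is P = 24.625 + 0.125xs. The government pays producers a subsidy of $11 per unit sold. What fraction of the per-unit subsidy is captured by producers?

Pre-subsidy: 119 - x = 24.625 + 0.125x gives x* = 755/9 and P* = 316/9.
With the subsidy, sellers receive Ps = Pb + 11 for each unit, where Pb is the price buyers pay.
On the curves, Pb = 119 - x and Ps = 24.625 + 0.125x; the wedge Ps − Pb = 11 gives 24.625 + 0.125x − (119 - x) = 11, so x' = 281/3.
Then Pb = 119 − 1·(281/3) = 76/3 and Ps = 24.625 + 0.125·(281/3) = 109/3.
Buyers' price falls by P* − Pb = 316/9 − 76/3 = 88/9; sellers' price rises by Ps − P* = 109/3 − 316/9 = 11/9.
So producers capture (11/9)/11 = 1/9 of each unit of subsidy.

Producer share = 1/9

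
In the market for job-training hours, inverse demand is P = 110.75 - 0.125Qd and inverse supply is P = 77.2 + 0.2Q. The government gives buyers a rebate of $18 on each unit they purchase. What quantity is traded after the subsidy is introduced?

Pre-subsidy: 110.75 - 0.125Q = 77.2 + 0.2Q gives Q* = 1342/13 and P* = 1272/13.
With the rebate, buyers effectively pay Pb = Ps − 18, where Ps is the price sellers receive.
On the curves, Pb = 110.75 - 0.125Q and Ps = 77.2 + 0.2Q; the wedge Ps − Pb = 18 gives 77.2 + 0.2Q − (110.75 - 0.125Q) = 18, so Q' = 2062/13.
Then Pb = 110.75 − 0.125·(2062/13) = 1182/13 and Ps = 77.2 + 0.2·(2062/13) = 1416/13.

Q' = 2062/13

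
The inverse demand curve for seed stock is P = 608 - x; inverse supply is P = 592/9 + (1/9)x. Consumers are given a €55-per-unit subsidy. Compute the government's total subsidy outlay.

Pre-subsidy: 608 - x = 592/9 + (1/9)x gives x* = 488 and P* = 120.
With the rebate, buyers effectively pay Pb = Ps − 55, where Ps is the price sellers receive.
On the curves, Pb = 608 - x and Ps = 592/9 + (1/9)x; the wedge Ps − Pb = 55 gives 592/9 + (1/9)x − (608 - x) = 55, so x' = 537.5.
Then Pb = 608 − 1·537.5 = 70.5 and Ps = 592/9 + (1/9)·537.5 = 125.5.
Government outlay = subsidy × quantity = 55 × 537.5 = 29562.5.

Government cost = €29562.5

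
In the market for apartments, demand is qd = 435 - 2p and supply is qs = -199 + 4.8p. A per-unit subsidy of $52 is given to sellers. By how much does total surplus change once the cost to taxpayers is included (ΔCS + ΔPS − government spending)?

Net change in total surplus = -32448/17

Pre-subsidy: 435 - 2p = -199 + 4.8p gives p* = 1585/17, q* = 4225/17.
With the subsidy, sellers receive ps = pb + 52 for each unit, where pb is the price buyers pay.
Supply in terms of pb becomes qs = -199 + 4.8(pb + 52) = 50.6 + 4.8pb. Setting this equal to demand: 435 - 2pb = 50.6 + 4.8pb, so pb = 961/17.
Sellers receive ps = 961/17 + 52 = 1845/17; q' = 435 − 2·(961/17) = 5473/17.
ΔCS = ½(4225/17 + 5473/17)(1585/17 − 961/17) = 3025776/289; ΔPS = ½(4225/17 + 5473/17)(1845/17 − 1585/17) = 1260740/289.
Government spending = 52 × 5473/17 = 284596/17.
Net change = 3025776/289 + 1260740/289 − 284596/17 = -32448/17. The loss equals the DWL triangle ½·52·1248/17.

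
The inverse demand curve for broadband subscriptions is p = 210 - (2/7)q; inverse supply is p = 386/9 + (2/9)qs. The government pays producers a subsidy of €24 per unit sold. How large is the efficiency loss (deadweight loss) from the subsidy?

Deadweight loss = €567

Pre-subsidy: 210 - (2/7)q = 386/9 + (2/9)q gives q* = 329 and p* = 116.
With the subsidy, sellers receive ps = pb + 24 for each unit, where pb is the price buyers pay.
On the curves, pb = 210 - (2/7)q and ps = 386/9 + (2/9)q; the wedge ps − pb = 24 gives 386/9 + (2/9)q − (210 - (2/7)q) = 24, so q' = 376.25.
Then pb = 210 − (2/7)·376.25 = 102.5 and ps = 386/9 + (2/9)·376.25 = 126.5.
The subsidy expands output by 376.25 − 329 = 47.25 past the efficient level; on those units the gap between marginal cost and willingness to pay runs from 0 up to 24.
DWL = ½ × 24 × 47.25 = 567.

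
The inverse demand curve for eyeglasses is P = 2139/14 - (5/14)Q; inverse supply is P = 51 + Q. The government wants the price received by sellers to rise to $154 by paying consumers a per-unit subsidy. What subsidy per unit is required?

At a seller price of 154, quantity supplied is -51 + 1·154 = 103.
Buyers absorb 103 only when they pay Pb = 2139/14 − (5/14)·103 = 116.
s = Ps − Pb = 154 − 116 = 38.

Required subsidy s = $38 per unit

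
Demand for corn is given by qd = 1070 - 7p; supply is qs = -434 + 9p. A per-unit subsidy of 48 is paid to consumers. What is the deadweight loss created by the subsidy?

Deadweight loss = 4536

Pre-subsidy: 1070 - 7p = -434 + 9p gives p* = 94, q* = 412.
With the rebate, buyers effectively pay pb = ps − 48, where ps is the price sellers receive.
Demand in terms of ps becomes qd = 1070 − 7(ps − 48) = 1406 - 7ps. Setting this equal to supply: 1406 - 7ps = -434 + 9ps, so ps = 115.
Buyers pay pb = 115 − 48 = 67; q' = -434 + 9·115 = 601.
The subsidy expands output by 601 − 412 = 189 past the efficient level; on those units the gap between marginal cost and willingness to pay runs from 0 up to 48.
DWL = ½ × 48 × 189 = 4536.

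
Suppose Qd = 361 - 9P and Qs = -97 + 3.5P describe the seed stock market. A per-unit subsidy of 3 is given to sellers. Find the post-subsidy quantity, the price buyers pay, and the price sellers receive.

Pre-subsidy: 361 - 9P = -97 + 3.5P gives P* = 36.64, Q* = 31.24.
With the subsidy, sellers receive Ps = Pb + 3 for each unit, where Pb is the price buyers pay.
Supply in terms of Pb becomes Qs = -97 + 3.5(Pb + 3) = -86.5 + 3.5Pb. Setting this equal to demand: 361 - 9Pb = -86.5 + 3.5Pb, so Pb = 35.8.
Sellers receive Ps = 35.8 + 3 = 38.8; Q' = 361 − 9·35.8 = 38.8.

Q' = 38.8; buyers pay 35.8; sellers receive 38.8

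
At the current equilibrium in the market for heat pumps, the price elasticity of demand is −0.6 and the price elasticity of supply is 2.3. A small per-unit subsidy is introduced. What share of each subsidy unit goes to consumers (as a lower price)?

Consumer share = 23/29

For a small subsidy around the equilibrium, the benefit split depends on the relative slopes, which at a point are proportional to the elasticities.
Buyer share = εs/(εs + |εd|) = 2.3/(2.3 + 0.6) = 23/29; seller share = |εd|/(εs + |εd|) = 6/29.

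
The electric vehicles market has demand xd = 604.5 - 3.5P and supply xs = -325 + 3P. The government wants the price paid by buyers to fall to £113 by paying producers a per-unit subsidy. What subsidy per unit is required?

At a buyer price of 113, quantity demanded is 604.5 − 3.5·113 = 209.
Sellers supply 209 only when they receive Ps with -325 + 3·Ps = 209, i.e. Ps = 178.
s = Ps − Pb = 178 − 113 = 65.

Required subsidy s = £65 per unit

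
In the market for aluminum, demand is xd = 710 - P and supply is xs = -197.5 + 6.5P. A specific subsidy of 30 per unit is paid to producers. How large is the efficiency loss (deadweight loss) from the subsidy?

Deadweight loss = 390

Pre-subsidy: 710 - P = -197.5 + 6.5P gives P* = 121, x* = 589.
With the subsidy, sellers receive Ps = Pb + 30 for each unit, where Pb is the price buyers pay.
Supply in terms of Pb becomes xs = -197.5 + 6.5(Pb + 30) = -2.5 + 6.5Pb. Setting this equal to demand: 710 - Pb = -2.5 + 6.5Pb, so Pb = 95.
Sellers receive Ps = 95 + 30 = 125; x' = 710 − 1·95 = 615.
The subsidy expands output by 615 − 589 = 26 past the efficient level; on those units the gap between marginal cost and willingness to pay runs from 0 up to 30.
DWL = ½ × 30 × 26 = 390.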